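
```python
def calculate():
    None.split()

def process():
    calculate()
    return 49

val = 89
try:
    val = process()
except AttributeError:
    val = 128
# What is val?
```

Step-by-step execution trace:
1. val starts at 89.
2. try: `process()` calls `calculate()`.
3. `calculate()` evaluates `None.split()`, which raises AttributeError; it propagates through process (uncaught).
4. `return 49` in process is not reached; the assignment to val does not complete.
5. `except AttributeError` matches → val = 128.
Result: 128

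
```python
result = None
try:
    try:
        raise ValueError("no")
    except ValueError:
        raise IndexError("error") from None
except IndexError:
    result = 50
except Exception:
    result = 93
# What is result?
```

Step-by-step execution trace:
1. Inner try raises ValueError; inner `except ValueError` catches it.
2. `raise IndexError(...) from None` raises IndexError (from None suppresses __context__, but the active exception is still IndexError).
3. Outer `except IndexError` matches → result = 50.
4. `except Exception` is not reached.
Result: 50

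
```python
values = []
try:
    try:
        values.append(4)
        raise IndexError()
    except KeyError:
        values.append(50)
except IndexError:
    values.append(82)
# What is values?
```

Step-by-step execution trace:
1. Inner try: `values.append(4)` → values = [4].
2. `raise IndexError()` raises IndexError.
3. Inner `except KeyError` does not match IndexError; exception propagates to outer try.
4. Outer `except IndexError` matches → `values.append(82)` → values = [4, 82].
Result: [4, 82]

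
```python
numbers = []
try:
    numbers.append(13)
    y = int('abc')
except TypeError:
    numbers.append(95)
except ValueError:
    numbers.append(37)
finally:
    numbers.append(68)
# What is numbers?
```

Step-by-step execution trace:
1. try: `numbers.append(13)` → numbers = [13].
2. `y = int('abc')` raises ValueError.
3. `except TypeError` does not match ValueError; skipped.
4. `except ValueError` matches → `numbers.append(37)` → numbers = [13, 37].
5. finally always runs: `numbers.append(68)` → numbers = [13, 37, 68].
Result: [13, 37, 68]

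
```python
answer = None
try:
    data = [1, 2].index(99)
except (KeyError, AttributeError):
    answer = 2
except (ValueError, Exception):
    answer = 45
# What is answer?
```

Step-by-step execution trace:
1. `data = [1, 2].index(99)` raises ValueError.
2. `except (KeyError, AttributeError)` does not match ValueError; skipped.
3. `except (ValueError, Exception)` matches (ValueError is in the tuple) → answer = 45.
Result: 45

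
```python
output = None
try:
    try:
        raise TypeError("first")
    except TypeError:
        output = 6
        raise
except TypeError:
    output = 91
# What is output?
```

Step-by-step execution trace:
1. Inner try: `raise TypeError("first")` raises TypeError.
2. Inner `except TypeError` matches → output = 6.
3. bare `raise` re-raises the same TypeError.
4. Outer `except TypeError` matches → output = 91.
Result: 91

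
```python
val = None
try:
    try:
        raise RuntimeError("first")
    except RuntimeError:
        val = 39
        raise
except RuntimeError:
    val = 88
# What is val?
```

Step-by-step execution trace:
1. Inner try: `raise RuntimeError("first")` raises RuntimeError.
2. Inner `except RuntimeError` matches → val = 39.
3. bare `raise` re-raises the same RuntimeError.
4. Outer `except RuntimeError` matches → val = 88.
Result: 88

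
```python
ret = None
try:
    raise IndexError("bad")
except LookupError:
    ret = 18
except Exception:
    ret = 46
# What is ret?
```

Step-by-step execution trace:
1. `raise IndexError(...)` raises IndexError.
2. `except LookupError` matches (IndexError is a subclass of LookupError) → ret = 18.
3. `except Exception` is not reached.
Result: 18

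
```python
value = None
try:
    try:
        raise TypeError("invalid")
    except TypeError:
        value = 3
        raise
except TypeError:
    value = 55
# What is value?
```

Step-by-step execution trace:
1. Inner try: `raise TypeError("invalid")` raises TypeError.
2. Inner `except TypeError` matches → value = 3.
3. bare `raise` re-raises the same TypeError.
4. Outer `except TypeError` matches → value = 55.
Result: 55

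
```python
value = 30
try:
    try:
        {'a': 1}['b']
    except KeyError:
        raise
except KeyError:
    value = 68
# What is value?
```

Step-by-step execution trace:
1. Inner try: `{'a': 1}['b']` raises KeyError.
2. Inner `except KeyError` matches; bare `raise` re-raises the same KeyError.
3. Outer `except KeyError` matches → value = 68.
Result: 68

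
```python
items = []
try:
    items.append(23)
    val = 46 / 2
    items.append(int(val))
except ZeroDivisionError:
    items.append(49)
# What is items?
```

Step-by-step execution trace:
1. try: `items.append(23)` → items = [23].
2. `val = 46 / 2` → val = 23.0. No exception raised.
3. `items.append(int(val))` → items = [23, 23].
4. `except ZeroDivisionError` is skipped (no exception was raised).
Result: [23, 23]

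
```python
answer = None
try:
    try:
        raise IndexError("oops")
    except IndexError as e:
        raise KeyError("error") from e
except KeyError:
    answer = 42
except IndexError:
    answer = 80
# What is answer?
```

Step-by-step execution trace:
1. Inner try raises IndexError; inner `except IndexError as e` catches it.
2. `raise KeyError(...) from e` raises KeyError (IndexError is attached as __cause__, but only KeyError is active).
3. Outer `except KeyError` matches → answer = 42.
4. `except IndexError` is not reached.
Result: 42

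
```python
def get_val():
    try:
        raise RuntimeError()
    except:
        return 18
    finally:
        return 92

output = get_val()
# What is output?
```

Step-by-step execution trace:
1. `get_val()` enters try: `raise RuntimeError()` raises RuntimeError.
2. bare `except` matches → `return 18` sets pending return value 18.
3. Before returning, `finally: return 92` runs and overrides the pending return.
4. get_val() returns 92 → output = 92.
Result: 92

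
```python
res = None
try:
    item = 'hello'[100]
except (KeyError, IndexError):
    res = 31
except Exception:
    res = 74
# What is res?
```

Step-by-step execution trace:
1. `item = 'hello'[100]` raises IndexError.
2. `except (KeyError, IndexError)` matches (IndexError is in the tuple) → res = 31.
3. `except Exception` is not reached.
Result: 31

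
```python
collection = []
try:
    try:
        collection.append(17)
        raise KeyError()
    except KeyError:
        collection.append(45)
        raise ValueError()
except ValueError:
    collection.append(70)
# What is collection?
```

Step-by-step execution trace:
1. Inner try: `collection.append(17)` → collection = [17].
2. `raise KeyError()` raises KeyError.
3. Inner `except KeyError` matches → `collection.append(45)` → collection = [17, 45].
4. `raise ValueError()` raises ValueError; propagates to outer try.
5. Outer `except ValueError` matches → `collection.append(70)` → collection = [17, 45, 70].
Result: [17, 45, 70]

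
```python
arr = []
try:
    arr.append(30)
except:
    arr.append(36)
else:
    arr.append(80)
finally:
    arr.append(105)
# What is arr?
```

Step-by-step execution trace:
1. try: `arr.append(30)` → arr = [30]. No exception raised.
2. `except` is skipped.
3. `else` runs: `arr.append(80)` → arr = [30, 80].
4. `finally` always runs: `arr.append(105)` → arr = [30, 80, 105].
Result: [30, 80, 105]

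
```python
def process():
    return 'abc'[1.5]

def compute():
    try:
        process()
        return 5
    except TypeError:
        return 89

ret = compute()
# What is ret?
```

Step-by-step execution trace:
1. `compute()` calls `process()`.
2. `process()` evaluates `'abc'[1.5]`, which raises TypeError; it propagates to the caller.
3. `return 5` is not reached.
4. `except TypeError` in compute matches → returns 89.
5. ret = 89.
Result: 89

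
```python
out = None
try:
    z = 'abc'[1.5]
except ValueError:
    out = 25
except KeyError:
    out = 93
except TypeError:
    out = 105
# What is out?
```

Step-by-step execution trace:
1. `z = 'abc'[1.5]` raises TypeError.
2. `except ValueError` does not match TypeError; skipped.
3. `except KeyError` does not match TypeError; skipped.
4. `except TypeError` matches → out = 105.
Result: 105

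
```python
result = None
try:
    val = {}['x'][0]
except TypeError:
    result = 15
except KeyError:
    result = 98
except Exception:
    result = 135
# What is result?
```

Step-by-step execution trace:
1. `val = {}['x'][0]` raises KeyError.
2. `except TypeError` does not match KeyError; skipped.
3. `except KeyError` matches → result = 98.
4. Remaining except clauses are skipped.
Result: 98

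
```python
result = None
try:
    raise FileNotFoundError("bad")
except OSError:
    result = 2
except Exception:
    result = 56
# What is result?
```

Step-by-step execution trace:
1. `raise FileNotFoundError(...)` raises FileNotFoundError.
2. `except OSError` matches (FileNotFoundError is a subclass of OSError) → result = 2.
3. `except Exception` is not reached.
Result: 2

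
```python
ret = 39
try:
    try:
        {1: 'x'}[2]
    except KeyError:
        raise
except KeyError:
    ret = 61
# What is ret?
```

Step-by-step execution trace:
1. Inner try: `{1: 'x'}[2]` raises KeyError.
2. Inner `except KeyError` matches; bare `raise` re-raises the same KeyError.
3. Outer `except KeyError` matches → ret = 61.
Result: 61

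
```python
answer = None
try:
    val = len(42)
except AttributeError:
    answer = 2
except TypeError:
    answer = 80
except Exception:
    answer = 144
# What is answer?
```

Step-by-step execution trace:
1. `val = len(42)` raises TypeError.
2. `except AttributeError` does not match TypeError; skipped.
3. `except TypeError` matches → answer = 80.
4. Remaining except clauses are skipped.
Result: 80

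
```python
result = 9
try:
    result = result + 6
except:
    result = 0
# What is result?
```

Step-by-step execution trace:
1. result starts at 9.
2. try: `result = result + 6` → result = 15. No exception raised.
3. `except` is skipped.
Result: 15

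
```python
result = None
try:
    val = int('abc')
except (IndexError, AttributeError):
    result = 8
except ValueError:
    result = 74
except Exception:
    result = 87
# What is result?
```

Step-by-step execution trace:
1. `val = int('abc')` raises ValueError.
2. `except (IndexError, AttributeError)` does not match ValueError; skipped.
3. `except ValueError` matches (exact type match) → result = 74.
4. `except Exception` is not reached.
Result: 74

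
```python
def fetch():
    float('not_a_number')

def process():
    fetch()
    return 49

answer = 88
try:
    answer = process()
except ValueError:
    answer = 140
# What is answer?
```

Step-by-step execution trace:
1. answer starts at 88.
2. try: `process()` calls `fetch()`.
3. `fetch()` evaluates `float('not_a_number')`, which raises ValueError; it propagates through process (uncaught).
4. `return 49` in process is not reached; the assignment to answer does not complete.
5. `except ValueError` matches → answer = 140.
Result: 140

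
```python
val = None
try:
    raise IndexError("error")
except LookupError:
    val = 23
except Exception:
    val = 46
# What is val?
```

Step-by-step execution trace:
1. `raise IndexError(...)` raises IndexError.
2. `except LookupError` matches (IndexError is a subclass of LookupError) → val = 23.
3. `except Exception` is not reached.
Result: 23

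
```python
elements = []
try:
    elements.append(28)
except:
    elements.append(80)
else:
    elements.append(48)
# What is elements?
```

Step-by-step execution trace:
1. try: `elements.append(28)` → elements = [28]. No exception raised.
2. `except` is skipped.
3. `else` runs (try completed without exception): `elements.append(48)` → elements = [28, 48].
Result: [28, 48]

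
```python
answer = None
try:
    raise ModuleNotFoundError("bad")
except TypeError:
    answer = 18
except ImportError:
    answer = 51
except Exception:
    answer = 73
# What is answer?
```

Step-by-step execution trace:
1. `raise ModuleNotFoundError(...)` raises ModuleNotFoundError.
2. `except TypeError` does not match (ModuleNotFoundError is not a subclass of TypeError); skipped.
3. `except ImportError` matches (ModuleNotFoundError is a subclass of ImportError) → answer = 51.
4. `except Exception` is not reached.
Result: 51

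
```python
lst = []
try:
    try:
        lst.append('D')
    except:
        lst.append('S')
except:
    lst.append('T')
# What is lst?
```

Step-by-step execution trace:
1. Inner try: `lst.append('D')` → lst = ['D']. No exception raised.
2. Inner `except` is skipped.
3. Inner try completes normally; outer `except` is skipped.
Result: ['D']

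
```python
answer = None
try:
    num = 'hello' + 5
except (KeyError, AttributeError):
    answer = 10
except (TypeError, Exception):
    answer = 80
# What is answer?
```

Step-by-step execution trace:
1. `num = 'hello' + 5` raises TypeError.
2. `except (KeyError, AttributeError)` does not match TypeError; skipped.
3. `except (TypeError, Exception)` matches (TypeError is in the tuple) → answer = 80.
Result: 80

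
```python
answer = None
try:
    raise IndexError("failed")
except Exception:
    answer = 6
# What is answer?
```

Step-by-step execution trace:
1. `raise IndexError(...)` raises IndexError.
2. `except Exception` matches (IndexError is a subclass of Exception) → answer = 6.
Result: 6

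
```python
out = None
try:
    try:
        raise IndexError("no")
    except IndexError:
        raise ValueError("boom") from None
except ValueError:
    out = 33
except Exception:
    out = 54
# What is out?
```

Step-by-step execution trace:
1. Inner try raises IndexError; inner `except IndexError` catches it.
2. `raise ValueError(...) from None` raises ValueError (from None suppresses __context__, but the active exception is still ValueError).
3. Outer `except ValueError` matches → out = 33.
4. `except Exception` is not reached.
Result: 33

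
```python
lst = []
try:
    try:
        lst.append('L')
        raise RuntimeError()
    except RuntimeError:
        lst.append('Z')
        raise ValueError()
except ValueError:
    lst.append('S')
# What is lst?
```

Step-by-step execution trace:
1. Inner try: `lst.append('L')` → lst = ['L'].
2. `raise RuntimeError()` raises RuntimeError.
3. Inner `except RuntimeError` matches → `lst.append('Z')` → lst = ['L', 'Z'].
4. `raise ValueError()` raises ValueError; propagates to outer try.
5. Outer `except ValueError` matches → `lst.append('S')` → lst = ['L', 'Z', 'S'].
Result: ['L', 'Z', 'S']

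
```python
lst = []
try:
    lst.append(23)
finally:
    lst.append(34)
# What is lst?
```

Step-by-step execution trace:
1. try: `lst.append(23)` → lst = [23].
2. The try body completes without raising.
3. finally always runs: `lst.append(34)` → lst = [23, 34].
Result: [23, 34]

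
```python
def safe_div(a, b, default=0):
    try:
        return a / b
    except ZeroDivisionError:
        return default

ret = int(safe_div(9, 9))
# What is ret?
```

Step-by-step execution trace:
1. `safe_div(9, 9)` enters try: `return 9 / 9` → returns 1.0. No exception raised.
2. `except ZeroDivisionError` is skipped.
3. `int(1.0)` → 1 → ret = 1.
Result: 1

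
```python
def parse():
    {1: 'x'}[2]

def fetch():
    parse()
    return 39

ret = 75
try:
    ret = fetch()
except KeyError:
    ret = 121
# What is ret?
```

Step-by-step execution trace:
1. ret starts at 75.
2. try: `fetch()` calls `parse()`.
3. `parse()` evaluates `{1: 'x'}[2]`, which raises KeyError; it propagates through fetch (uncaught).
4. `return 39` in fetch is not reached; the assignment to ret does not complete.
5. `except KeyError` matches → ret = 121.
Result: 121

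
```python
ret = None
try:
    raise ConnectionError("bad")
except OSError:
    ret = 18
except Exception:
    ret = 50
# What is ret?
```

Step-by-step execution trace:
1. `raise ConnectionError(...)` raises ConnectionError.
2. `except OSError` matches (ConnectionError is a subclass of OSError) → ret = 18.
3. `except Exception` is not reached.
Result: 18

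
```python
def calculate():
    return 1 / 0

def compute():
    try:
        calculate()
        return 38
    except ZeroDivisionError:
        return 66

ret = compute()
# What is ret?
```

Step-by-step execution trace:
1. `compute()` calls `calculate()`.
2. `calculate()` evaluates `1 / 0`, which raises ZeroDivisionError; it propagates to the caller.
3. `return 38` is not reached.
4. `except ZeroDivisionError` in compute matches → returns 66.
5. ret = 66.
Result: 66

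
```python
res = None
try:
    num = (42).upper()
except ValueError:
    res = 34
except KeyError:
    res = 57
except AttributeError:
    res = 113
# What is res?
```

Step-by-step execution trace:
1. `num = (42).upper()` raises AttributeError.
2. `except ValueError` does not match AttributeError; skipped.
3. `except KeyError` does not match AttributeError; skipped.
4. `except AttributeError` matches → res = 113.
Result: 113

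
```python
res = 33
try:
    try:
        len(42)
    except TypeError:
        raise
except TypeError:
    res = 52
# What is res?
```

Step-by-step execution trace:
1. Inner try: `len(42)` raises TypeError.
2. Inner `except TypeError` matches; bare `raise` re-raises the same TypeError.
3. Outer `except TypeError` matches → res = 52.
Result: 52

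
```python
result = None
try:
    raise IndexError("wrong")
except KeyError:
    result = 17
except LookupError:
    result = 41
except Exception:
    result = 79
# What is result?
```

Step-by-step execution trace:
1. `raise IndexError(...)` raises IndexError.
2. `except KeyError` does not match (IndexError is not a subclass of KeyError); skipped.
3. `except LookupError` matches (IndexError is a subclass of LookupError) → result = 41.
4. `except Exception` is not reached.
Result: 41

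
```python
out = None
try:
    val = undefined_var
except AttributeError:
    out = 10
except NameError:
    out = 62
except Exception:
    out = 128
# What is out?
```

Step-by-step execution trace:
1. `val = undefined_var` raises NameError.
2. `except AttributeError` does not match NameError; skipped.
3. `except NameError` matches → out = 62.
4. Remaining except clauses are skipped.
Result: 62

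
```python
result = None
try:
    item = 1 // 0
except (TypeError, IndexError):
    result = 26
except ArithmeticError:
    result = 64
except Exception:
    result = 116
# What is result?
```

Step-by-step execution trace:
1. `item = 1 // 0` raises ZeroDivisionError.
2. `except (TypeError, IndexError)` does not match ZeroDivisionError; skipped.
3. `except ArithmeticError` matches (ZeroDivisionError is a subclass of ArithmeticError) → result = 64.
4. `except Exception` is not reached.
Result: 64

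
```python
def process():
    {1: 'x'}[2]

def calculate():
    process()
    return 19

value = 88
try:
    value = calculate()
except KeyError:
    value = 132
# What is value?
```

Step-by-step execution trace:
1. value starts at 88.
2. try: `calculate()` calls `process()`.
3. `process()` evaluates `{1: 'x'}[2]`, which raises KeyError; it propagates through calculate (uncaught).
4. `return 19` in calculate is not reached; the assignment to value does not complete.
5. `except KeyError` matches → value = 132.
Result: 132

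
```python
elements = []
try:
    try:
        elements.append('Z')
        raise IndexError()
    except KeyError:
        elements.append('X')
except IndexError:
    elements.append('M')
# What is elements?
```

Step-by-step execution trace:
1. Inner try: `elements.append('Z')` → elements = ['Z'].
2. `raise IndexError()` raises IndexError.
3. Inner `except KeyError` does not match IndexError; exception propagates to outer try.
4. Outer `except IndexError` matches → `elements.append('M')` → elements = ['Z', 'M'].
Result: ['Z', 'M']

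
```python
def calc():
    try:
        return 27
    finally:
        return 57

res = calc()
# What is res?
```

Step-by-step execution trace:
1. `calc()` enters try: `return 27` sets pending return value 27.
2. Before returning, `finally: return 57` runs and overrides the pending return.
3. calc() returns 57 → res = 57.
Result: 57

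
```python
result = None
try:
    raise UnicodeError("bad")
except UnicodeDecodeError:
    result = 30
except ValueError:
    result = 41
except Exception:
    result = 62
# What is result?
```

Step-by-step execution trace:
1. `raise UnicodeError(...)` raises UnicodeError.
2. `except UnicodeDecodeError` does not match (UnicodeError is not a subclass of UnicodeDecodeError); skipped.
3. `except ValueError` matches (UnicodeError is a subclass of ValueError) → result = 41.
4. `except Exception` is not reached.
Result: 41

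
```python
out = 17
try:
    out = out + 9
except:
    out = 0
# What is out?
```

Step-by-step execution trace:
1. out starts at 17.
2. try: `out = out + 9` → out = 26. No exception raised.
3. `except` is skipped.
Result: 26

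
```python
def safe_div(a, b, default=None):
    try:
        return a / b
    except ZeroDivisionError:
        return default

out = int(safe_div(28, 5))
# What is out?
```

Step-by-step execution trace:
1. `safe_div(28, 5)` enters try: `return 28 / 5` → returns 5.6. No exception raised.
2. `except ZeroDivisionError` is skipped.
3. `int(5.6)` → 5 → out = 5.
Result: 5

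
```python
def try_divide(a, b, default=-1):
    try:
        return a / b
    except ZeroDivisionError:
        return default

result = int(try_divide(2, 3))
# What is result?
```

Step-by-step execution trace:
1. `try_divide(2, 3)` enters try: `return 2 / 3` → returns 0.6666666666666666. No exception raised.
2. `except ZeroDivisionError` is skipped.
3. `int(0.6666666666666666)` → 0 → result = 0.
Result: 0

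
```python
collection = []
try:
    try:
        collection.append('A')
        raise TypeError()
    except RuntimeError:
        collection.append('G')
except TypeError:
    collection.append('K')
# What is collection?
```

Step-by-step execution trace:
1. Inner try: `collection.append('A')` → collection = ['A'].
2. `raise TypeError()` raises TypeError.
3. Inner `except RuntimeError` does not match TypeError; exception propagates to outer try.
4. Outer `except TypeError` matches → `collection.append('K')` → collection = ['A', 'K'].
Result: ['A', 'K']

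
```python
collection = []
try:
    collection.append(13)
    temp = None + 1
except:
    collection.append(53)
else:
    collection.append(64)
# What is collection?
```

Step-by-step execution trace:
1. try: `collection.append(13)` → collection = [13].
2. `temp = None + 1` raises TypeError.
3. bare `except` matches → `collection.append(53)` → collection = [13, 53].
4. `else` is skipped (an exception was raised).
Result: [13, 53]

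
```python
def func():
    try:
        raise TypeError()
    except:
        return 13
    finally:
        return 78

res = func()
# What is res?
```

Step-by-step execution trace:
1. `func()` enters try: `raise TypeError()` raises TypeError.
2. bare `except` matches → `return 13` sets pending return value 13.
3. Before returning, `finally: return 78` runs and overrides the pending return.
4. func() returns 78 → res = 78.
Result: 78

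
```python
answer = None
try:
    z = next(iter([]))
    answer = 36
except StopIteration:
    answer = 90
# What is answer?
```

Step-by-step execution trace:
1. `z = next(iter([]))` raises StopIteration.
2. `answer = 36` is not reached.
3. `except StopIteration` matches → answer = 90.
Result: 90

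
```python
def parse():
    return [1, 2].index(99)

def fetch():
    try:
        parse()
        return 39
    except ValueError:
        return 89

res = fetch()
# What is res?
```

Step-by-step execution trace:
1. `fetch()` calls `parse()`.
2. `parse()` evaluates `[1, 2].index(99)`, which raises ValueError; it propagates to the caller.
3. `return 39` is not reached.
4. `except ValueError` in fetch matches → returns 89.
5. res = 89.
Result: 89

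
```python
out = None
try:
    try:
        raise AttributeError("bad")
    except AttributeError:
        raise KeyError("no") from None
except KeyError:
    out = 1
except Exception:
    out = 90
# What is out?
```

Step-by-step execution trace:
1. Inner try raises AttributeError; inner `except AttributeError` catches it.
2. `raise KeyError(...) from None` raises KeyError (from None suppresses __context__, but the active exception is still KeyError).
3. Outer `except KeyError` matches → out = 1.
4. `except Exception` is not reached.
Result: 1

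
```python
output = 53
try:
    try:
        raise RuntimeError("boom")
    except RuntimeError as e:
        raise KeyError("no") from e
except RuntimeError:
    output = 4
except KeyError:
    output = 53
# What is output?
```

Step-by-step execution trace:
1. Inner try raises RuntimeError; inner `except RuntimeError as e` catches it.
2. `raise KeyError(...) from e` raises KeyError (RuntimeError is attached as __cause__, but only KeyError is active).
3. Outer `except RuntimeError` does not match KeyError; skipped.
4. Outer `except KeyError` matches → output = 53.
Result: 53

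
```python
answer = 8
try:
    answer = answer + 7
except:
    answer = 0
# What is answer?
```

Step-by-step execution trace:
1. answer starts at 8.
2. try: `answer = answer + 7` → answer = 15. No exception raised.
3. `except` is skipped.
Result: 15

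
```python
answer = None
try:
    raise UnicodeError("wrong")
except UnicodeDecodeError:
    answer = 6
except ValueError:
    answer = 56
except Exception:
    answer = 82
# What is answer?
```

Step-by-step execution trace:
1. `raise UnicodeError(...)` raises UnicodeError.
2. `except UnicodeDecodeError` does not match (UnicodeError is not a subclass of UnicodeDecodeError); skipped.
3. `except ValueError` matches (UnicodeError is a subclass of ValueError) → answer = 56.
4. `except Exception` is not reached.
Result: 56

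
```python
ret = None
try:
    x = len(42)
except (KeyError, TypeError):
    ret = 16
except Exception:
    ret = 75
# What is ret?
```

Step-by-step execution trace:
1. `x = len(42)` raises TypeError.
2. `except (KeyError, TypeError)` matches (TypeError is in the tuple) → ret = 16.
3. `except Exception` is not reached.
Result: 16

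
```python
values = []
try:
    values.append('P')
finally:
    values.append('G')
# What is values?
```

Step-by-step execution trace:
1. try: `values.append('P')` → values = ['P'].
2. The try body completes without raising.
3. finally always runs: `values.append('G')` → values = ['P', 'G'].
Result: ['P', 'G']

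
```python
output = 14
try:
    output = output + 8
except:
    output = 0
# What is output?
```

Step-by-step execution trace:
1. output starts at 14.
2. try: `output = output + 8` → output = 22. No exception raised.
3. `except` is skipped.
Result: 22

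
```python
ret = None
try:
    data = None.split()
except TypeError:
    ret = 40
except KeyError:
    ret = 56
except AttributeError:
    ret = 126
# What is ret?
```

Step-by-step execution trace:
1. `data = None.split()` raises AttributeError.
2. `except TypeError` does not match AttributeError; skipped.
3. `except KeyError` does not match AttributeError; skipped.
4. `except AttributeError` matches → ret = 126.
Result: 126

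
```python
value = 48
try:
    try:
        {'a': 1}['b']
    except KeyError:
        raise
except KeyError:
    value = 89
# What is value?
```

Step-by-step execution trace:
1. Inner try: `{'a': 1}['b']` raises KeyError.
2. Inner `except KeyError` matches; bare `raise` re-raises the same KeyError.
3. Outer `except KeyError` matches → value = 89.
Result: 89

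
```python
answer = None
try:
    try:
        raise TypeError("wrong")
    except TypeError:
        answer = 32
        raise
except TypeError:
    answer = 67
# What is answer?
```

Step-by-step execution trace:
1. Inner try: `raise TypeError("wrong")` raises TypeError.
2. Inner `except TypeError` matches → answer = 32.
3. bare `raise` re-raises the same TypeError.
4. Outer `except TypeError` matches → answer = 67.
Result: 67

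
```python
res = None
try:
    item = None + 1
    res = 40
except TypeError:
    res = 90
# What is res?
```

Step-by-step execution trace:
1. `item = None + 1` raises TypeError.
2. `res = 40` is not reached.
3. `except TypeError` matches → res = 90.
Result: 90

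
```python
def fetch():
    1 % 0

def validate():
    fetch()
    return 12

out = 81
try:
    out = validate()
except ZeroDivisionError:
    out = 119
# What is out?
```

Step-by-step execution trace:
1. out starts at 81.
2. try: `validate()` calls `fetch()`.
3. `fetch()` evaluates `1 % 0`, which raises ZeroDivisionError; it propagates through validate (uncaught).
4. `return 12` in validate is not reached; the assignment to out does not complete.
5. `except ZeroDivisionError` matches → out = 119.
Result: 119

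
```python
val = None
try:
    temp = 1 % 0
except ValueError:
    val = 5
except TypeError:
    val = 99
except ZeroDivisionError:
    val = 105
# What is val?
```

Step-by-step execution trace:
1. `temp = 1 % 0` raises ZeroDivisionError.
2. `except ValueError` does not match ZeroDivisionError; skipped.
3. `except TypeError` does not match ZeroDivisionError; skipped.
4. `except ZeroDivisionError` matches → val = 105.
Result: 105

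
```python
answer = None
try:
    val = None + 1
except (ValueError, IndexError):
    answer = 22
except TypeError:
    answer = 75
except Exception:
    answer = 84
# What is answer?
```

Step-by-step execution trace:
1. `val = None + 1` raises TypeError.
2. `except (ValueError, IndexError)` does not match TypeError; skipped.
3. `except TypeError` matches (exact type match) → answer = 75.
4. `except Exception` is not reached.
Result: 75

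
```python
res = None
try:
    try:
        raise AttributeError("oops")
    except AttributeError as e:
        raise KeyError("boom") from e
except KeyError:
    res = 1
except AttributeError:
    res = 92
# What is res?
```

Step-by-step execution trace:
1. Inner try raises AttributeError; inner `except AttributeError as e` catches it.
2. `raise KeyError(...) from e` raises KeyError (AttributeError is attached as __cause__, but only KeyError is active).
3. Outer `except KeyError` matches → res = 1.
4. `except AttributeError` is not reached.
Result: 1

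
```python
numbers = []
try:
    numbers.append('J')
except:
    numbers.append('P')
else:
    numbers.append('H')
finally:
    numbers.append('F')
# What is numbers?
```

Step-by-step execution trace:
1. try: `numbers.append('J')` → numbers = ['J']. No exception raised.
2. `except` is skipped.
3. `else` runs: `numbers.append('H')` → numbers = ['J', 'H'].
4. `finally` always runs: `numbers.append('F')` → numbers = ['J', 'H', 'F'].
Result: ['J', 'H', 'F']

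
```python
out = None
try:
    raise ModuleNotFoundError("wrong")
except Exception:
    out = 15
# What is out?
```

Step-by-step execution trace:
1. `raise ModuleNotFoundError(...)` raises ModuleNotFoundError.
2. `except Exception` matches (ModuleNotFoundError is a subclass of Exception) → out = 15.
Result: 15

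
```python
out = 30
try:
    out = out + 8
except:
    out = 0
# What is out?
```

Step-by-step execution trace:
1. out starts at 30.
2. try: `out = out + 8` → out = 38. No exception raised.
3. `except` is skipped.
Result: 38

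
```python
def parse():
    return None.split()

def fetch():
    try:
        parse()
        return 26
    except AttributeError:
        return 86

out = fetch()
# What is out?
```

Step-by-step execution trace:
1. `fetch()` calls `parse()`.
2. `parse()` evaluates `None.split()`, which raises AttributeError; it propagates to the caller.
3. `return 26` is not reached.
4. `except AttributeError` in fetch matches → returns 86.
5. out = 86.
Result: 86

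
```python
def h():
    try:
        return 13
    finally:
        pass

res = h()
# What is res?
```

Step-by-step execution trace:
1. `h()` enters try: `return 13` sets pending return value 13.
2. Before returning, `finally: pass` runs (no effect).
3. h() returns 13 → res = 13.
Result: 13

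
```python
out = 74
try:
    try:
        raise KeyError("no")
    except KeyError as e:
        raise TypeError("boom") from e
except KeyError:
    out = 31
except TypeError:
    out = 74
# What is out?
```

Step-by-step execution trace:
1. Inner try raises KeyError; inner `except KeyError as e` catches it.
2. `raise TypeError(...) from e` raises TypeError (KeyError is attached as __cause__, but only TypeError is active).
3. Outer `except KeyError` does not match TypeError; skipped.
4. Outer `except TypeError` matches → out = 74.
Result: 74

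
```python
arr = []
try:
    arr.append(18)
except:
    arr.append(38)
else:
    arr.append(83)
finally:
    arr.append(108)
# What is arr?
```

Step-by-step execution trace:
1. try: `arr.append(18)` → arr = [18]. No exception raised.
2. `except` is skipped.
3. `else` runs: `arr.append(83)` → arr = [18, 83].
4. `finally` always runs: `arr.append(108)` → arr = [18, 83, 108].
Result: [18, 83, 108]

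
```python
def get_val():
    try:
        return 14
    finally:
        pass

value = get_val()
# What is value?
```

Step-by-step execution trace:
1. `get_val()` enters try: `return 14` sets pending return value 14.
2. Before returning, `finally: pass` runs (no effect).
3. get_val() returns 14 → value = 14.
Result: 14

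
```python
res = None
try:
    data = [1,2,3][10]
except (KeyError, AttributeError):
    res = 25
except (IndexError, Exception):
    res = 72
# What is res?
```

Step-by-step execution trace:
1. `data = [1,2,3][10]` raises IndexError.
2. `except (KeyError, AttributeError)` does not match IndexError; skipped.
3. `except (IndexError, Exception)` matches (IndexError is in the tuple) → res = 72.
Result: 72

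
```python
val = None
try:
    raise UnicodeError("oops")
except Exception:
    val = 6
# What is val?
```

Step-by-step execution trace:
1. `raise UnicodeError(...)` raises UnicodeError.
2. `except Exception` matches (UnicodeError is a subclass of Exception) → val = 6.
Result: 6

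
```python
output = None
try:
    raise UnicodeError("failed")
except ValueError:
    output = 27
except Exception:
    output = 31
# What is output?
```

Step-by-step execution trace:
1. `raise UnicodeError(...)` raises UnicodeError.
2. `except ValueError` matches (UnicodeError is a subclass of ValueError) → output = 27.
3. `except Exception` is not reached.
Result: 27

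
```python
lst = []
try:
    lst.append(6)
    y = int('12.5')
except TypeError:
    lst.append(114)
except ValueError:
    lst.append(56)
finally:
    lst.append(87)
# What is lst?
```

Step-by-step execution trace:
1. try: `lst.append(6)` → lst = [6].
2. `y = int('12.5')` raises ValueError.
3. `except TypeError` does not match ValueError; skipped.
4. `except ValueError` matches → `lst.append(56)` → lst = [6, 56].
5. finally always runs: `lst.append(87)` → lst = [6, 56, 87].
Result: [6, 56, 87]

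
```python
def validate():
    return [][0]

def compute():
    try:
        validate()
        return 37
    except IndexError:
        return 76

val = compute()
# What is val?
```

Step-by-step execution trace:
1. `compute()` calls `validate()`.
2. `validate()` evaluates `[][0]`, which raises IndexError; it propagates to the caller.
3. `return 37` is not reached.
4. `except IndexError` in compute matches → returns 76.
5. val = 76.
Result: 76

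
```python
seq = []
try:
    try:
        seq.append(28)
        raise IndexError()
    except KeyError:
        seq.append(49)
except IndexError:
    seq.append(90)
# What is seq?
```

Step-by-step execution trace:
1. Inner try: `seq.append(28)` → seq = [28].
2. `raise IndexError()` raises IndexError.
3. Inner `except KeyError` does not match IndexError; exception propagates to outer try.
4. Outer `except IndexError` matches → `seq.append(90)` → seq = [28, 90].
Result: [28, 90]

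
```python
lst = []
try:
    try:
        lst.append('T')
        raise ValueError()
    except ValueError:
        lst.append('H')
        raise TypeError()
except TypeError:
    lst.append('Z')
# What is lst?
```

Step-by-step execution trace:
1. Inner try: `lst.append('T')` → lst = ['T'].
2. `raise ValueError()` raises ValueError.
3. Inner `except ValueError` matches → `lst.append('H')` → lst = ['T', 'H'].
4. `raise TypeError()` raises TypeError; propagates to outer try.
5. Outer `except TypeError` matches → `lst.append('Z')` → lst = ['T', 'H', 'Z'].
Result: ['T', 'H', 'Z']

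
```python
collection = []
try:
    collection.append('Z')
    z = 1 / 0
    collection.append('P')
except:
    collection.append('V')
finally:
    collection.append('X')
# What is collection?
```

Step-by-step execution trace:
1. try: `collection.append('Z')` → collection = ['Z'].
2. `z = 1 / 0` raises ZeroDivisionError; `collection.append('P')` is not reached.
3. bare `except` matches → `collection.append('V')` → collection = ['Z', 'V'].
4. finally always runs: `collection.append('X')` → collection = ['Z', 'V', 'X'].
Result: ['Z', 'V', 'X']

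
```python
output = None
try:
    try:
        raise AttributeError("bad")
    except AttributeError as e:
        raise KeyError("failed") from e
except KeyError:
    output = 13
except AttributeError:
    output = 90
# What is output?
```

Step-by-step execution trace:
1. Inner try raises AttributeError; inner `except AttributeError as e` catches it.
2. `raise KeyError(...) from e` raises KeyError (AttributeError is attached as __cause__, but only KeyError is active).
3. Outer `except KeyError` matches → output = 13.
4. `except AttributeError` is not reached.
Result: 13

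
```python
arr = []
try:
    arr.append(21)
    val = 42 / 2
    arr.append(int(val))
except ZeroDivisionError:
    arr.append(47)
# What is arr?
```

Step-by-step execution trace:
1. try: `arr.append(21)` → arr = [21].
2. `val = 42 / 2` → val = 21.0. No exception raised.
3. `arr.append(int(val))` → arr = [21, 21].
4. `except ZeroDivisionError` is skipped (no exception was raised).
Result: [21, 21]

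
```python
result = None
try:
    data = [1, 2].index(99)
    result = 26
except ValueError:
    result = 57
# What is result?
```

Step-by-step execution trace:
1. `data = [1, 2].index(99)` raises ValueError.
2. `result = 26` is not reached.
3. `except ValueError` matches → result = 57.
Result: 57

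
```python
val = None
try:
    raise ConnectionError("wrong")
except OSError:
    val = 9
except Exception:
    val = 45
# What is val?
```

Step-by-step execution trace:
1. `raise ConnectionError(...)` raises ConnectionError.
2. `except OSError` matches (ConnectionError is a subclass of OSError) → val = 9.
3. `except Exception` is not reached.
Result: 9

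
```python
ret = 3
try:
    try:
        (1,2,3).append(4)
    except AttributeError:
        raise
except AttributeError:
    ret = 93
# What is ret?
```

Step-by-step execution trace:
1. Inner try: `(1,2,3).append(4)` raises AttributeError.
2. Inner `except AttributeError` matches; bare `raise` re-raises the same AttributeError.
3. Outer `except AttributeError` matches → ret = 93.
Result: 93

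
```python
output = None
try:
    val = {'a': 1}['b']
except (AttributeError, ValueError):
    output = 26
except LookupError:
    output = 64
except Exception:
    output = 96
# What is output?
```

Step-by-step execution trace:
1. `val = {'a': 1}['b']` raises KeyError.
2. `except (AttributeError, ValueError)` does not match KeyError; skipped.
3. `except LookupError` matches (KeyError is a subclass of LookupError) → output = 64.
4. `except Exception` is not reached.
Result: 64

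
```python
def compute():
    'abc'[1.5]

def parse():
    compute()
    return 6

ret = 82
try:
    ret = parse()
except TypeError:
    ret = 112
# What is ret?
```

Step-by-step execution trace:
1. ret starts at 82.
2. try: `parse()` calls `compute()`.
3. `compute()` evaluates `'abc'[1.5]`, which raises TypeError; it propagates through parse (uncaught).
4. `return 6` in parse is not reached; the assignment to ret does not complete.
5. `except TypeError` matches → ret = 112.
Result: 112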